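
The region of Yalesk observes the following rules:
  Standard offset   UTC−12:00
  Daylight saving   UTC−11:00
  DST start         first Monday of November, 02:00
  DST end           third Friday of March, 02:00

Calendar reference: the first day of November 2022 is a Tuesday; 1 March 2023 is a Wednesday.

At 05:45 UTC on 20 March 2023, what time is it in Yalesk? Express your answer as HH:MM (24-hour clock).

1 November 2022 is a Tuesday, so the first Monday is November 7.
1 March 2023 is a Wednesday, so the first Friday is March 3 and the third is March 17.
At the standard offset (UTC−12:00), 05:45 UTC − 12h = 17:45 Yalesk standard time (rolling into the previous day, 19 March 2023).
The standard-time date in Yalesk, 19 March 2023, does not fall between 7 November 2022 and 17 March 2023, so daylight saving is not in effect and Yalesk is at UTC−12:00.
05:45 UTC − 12h = 17:45 local (rolling into the previous day, 19 March 2023).

17:45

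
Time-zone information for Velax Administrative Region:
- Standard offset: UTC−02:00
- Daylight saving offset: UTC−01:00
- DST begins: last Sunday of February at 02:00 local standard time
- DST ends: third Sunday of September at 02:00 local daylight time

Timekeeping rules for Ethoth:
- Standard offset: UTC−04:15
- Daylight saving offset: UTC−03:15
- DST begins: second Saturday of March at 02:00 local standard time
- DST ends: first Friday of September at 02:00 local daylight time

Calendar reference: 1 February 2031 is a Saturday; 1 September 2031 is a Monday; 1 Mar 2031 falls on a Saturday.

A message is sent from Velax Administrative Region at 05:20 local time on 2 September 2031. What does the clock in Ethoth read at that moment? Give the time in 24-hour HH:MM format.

03:05

1 February 2031 is a Saturday, so Sundays fall on 2, 9, 16, 23; the last is February 23.
1 September 2031 is a Monday, so the first Sunday is September 7 and the third is September 21.
2 September 2031 lies within the daylight-saving period (23 February – 21 September), so Velax Administrative Region is on daylight time, UTC−01:00.
05:20 Velax Administrative Region + 1h = 06:20 UTC.
1 March 2031 is a Saturday, so the first Saturday is March 1 and the second is March 8.
1 September 2031 is a Monday, so the first Friday is September 5.
At the standard offset (UTC−04:15), 06:20 UTC − 4h15m = 02:05 Ethoth standard time.
The standard-time date in Ethoth, 2 September 2031, lies within the daylight-saving period (8 March – 5 September), so Ethoth is on daylight time, UTC−03:15.
06:20 UTC − 3h15m = 03:05 Ethoth.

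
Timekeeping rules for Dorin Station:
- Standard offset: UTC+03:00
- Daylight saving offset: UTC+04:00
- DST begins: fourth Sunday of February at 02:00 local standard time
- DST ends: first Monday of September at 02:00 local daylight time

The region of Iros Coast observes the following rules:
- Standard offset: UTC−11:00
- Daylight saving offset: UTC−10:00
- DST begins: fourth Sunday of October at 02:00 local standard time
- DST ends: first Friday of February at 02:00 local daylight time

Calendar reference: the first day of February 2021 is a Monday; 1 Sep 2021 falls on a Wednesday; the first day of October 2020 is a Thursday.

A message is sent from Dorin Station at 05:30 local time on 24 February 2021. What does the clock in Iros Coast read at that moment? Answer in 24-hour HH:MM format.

15:30

1 February 2021 is a Monday, so the first Sunday is February 7 and the fourth is February 28.
1 September 2021 is a Wednesday, so the first Monday is September 6.
24 February 2021 is outside the daylight-saving period (28 February – 6 September), so Dorin Station is on standard time, UTC+03:00.
05:30 Dorin Station − 3h = 02:30 UTC.
1 October 2020 is a Thursday, so the first Sunday is October 4 and the fourth is October 25.
1 February 2021 is a Monday, so the first Friday is February 5.
At the standard offset (UTC−11:00), 02:30 UTC − 11h = 15:30 Iros Coast standard time (rolling into the previous day, 23 February 2021).
Daylight saving runs 25 October 2020 – 5 February 2021; the standard-time date in Iros Coast, 23 February 2021, is outside that window, so Iros Coast is on standard time at UTC−11:00.
02:30 UTC − 11h = 15:30 Iros Coast (rolling into the previous day, 23 February 2021).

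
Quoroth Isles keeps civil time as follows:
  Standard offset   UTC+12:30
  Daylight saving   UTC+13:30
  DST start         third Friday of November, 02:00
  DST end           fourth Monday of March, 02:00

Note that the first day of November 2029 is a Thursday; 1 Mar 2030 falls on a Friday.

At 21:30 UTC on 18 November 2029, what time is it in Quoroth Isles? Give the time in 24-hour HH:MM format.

1 November 2029 is a Thursday, so the first Friday is November 2 and the third is November 16.
1 March 2030 is a Friday, so the first Monday is March 4 and the fourth is March 25.
At the standard offset (UTC+12:30), 21:30 UTC + 12h30m = 10:00 Quoroth Isles standard time (rolling into the next day, 19 November 2029).
The standard-time date in Quoroth Isles, 19 November 2029, lies within the daylight-saving period (16 November 2029 – 25 March 2030), so Quoroth Isles is on daylight time, UTC+13:30.
21:30 UTC + 13h30m = 11:00 local (rolling into the next day, 19 November 2029).

11:00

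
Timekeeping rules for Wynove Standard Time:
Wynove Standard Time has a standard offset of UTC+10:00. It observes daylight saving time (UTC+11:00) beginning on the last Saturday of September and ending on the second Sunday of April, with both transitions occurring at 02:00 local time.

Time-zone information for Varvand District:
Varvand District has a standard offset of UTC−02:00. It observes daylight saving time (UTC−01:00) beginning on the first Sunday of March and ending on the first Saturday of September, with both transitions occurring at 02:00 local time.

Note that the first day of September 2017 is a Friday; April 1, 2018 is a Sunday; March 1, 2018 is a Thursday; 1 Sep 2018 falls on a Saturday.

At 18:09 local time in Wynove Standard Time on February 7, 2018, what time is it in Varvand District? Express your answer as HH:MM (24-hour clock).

1 September 2017 is a Friday, so Saturdays fall on 2, 9, 16, 23, 30; the last is September 30.
1 April 2018 is a Sunday, so the first Sunday is April 1 and the second is April 8.
February 7, 2018 lies within the daylight-saving period (30 September 2017 – 8 April 2018), so Wynove Standard Time is on daylight time, UTC+11:00.
18:09 Wynove Standard Time − 11h = 07:09 UTC.
1 March 2018 is a Thursday, so the first Sunday is March 4.
1 September 2018 is a Saturday, so the first Saturday is September 1.
At the standard offset (UTC−02:00), 07:09 UTC − 2h = 05:09 Varvand District standard time.
Daylight saving runs 4 March – 1 September; the standard-time date in Varvand District, February 7, 2018, is outside that window, so Varvand District is on standard time at UTC−02:00.
07:09 UTC − 2h = 05:09 Varvand District.

05:09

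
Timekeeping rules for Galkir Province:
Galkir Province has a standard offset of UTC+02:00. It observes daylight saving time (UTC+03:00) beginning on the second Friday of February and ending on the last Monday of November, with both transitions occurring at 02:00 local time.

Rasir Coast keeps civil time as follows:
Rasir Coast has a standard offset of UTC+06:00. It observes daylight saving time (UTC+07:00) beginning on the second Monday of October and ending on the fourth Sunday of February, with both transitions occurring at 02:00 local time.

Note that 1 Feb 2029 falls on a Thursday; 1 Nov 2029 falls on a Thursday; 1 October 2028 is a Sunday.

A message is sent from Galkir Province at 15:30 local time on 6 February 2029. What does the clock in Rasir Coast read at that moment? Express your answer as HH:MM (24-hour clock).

20:30

1 February 2029 is a Thursday, so the first Friday is February 2 and the second is February 9.
1 November 2029 is a Thursday, so Mondays fall on 5, 12, 19, 26; the last is November 26.
6 February 2029 is outside the daylight-saving period (9 February – 26 November), so Galkir Province is on standard time, UTC+02:00.
15:30 Galkir Province − 2h = 13:30 UTC.
1 October 2028 is a Sunday, so the first Monday is October 2 and the second is October 9.
1 February 2029 is a Thursday, so the first Sunday is February 4 and the fourth is February 25.
At the standard offset (UTC+06:00), 13:30 UTC + 6h = 19:30 Rasir Coast standard time.
The standard-time date in Rasir Coast, 6 February 2029, lies within the daylight-saving period (9 October 2028 – 25 February 2029), so Rasir Coast is on daylight time, UTC+07:00.
13:30 UTC + 7h = 20:30 Rasir Coast.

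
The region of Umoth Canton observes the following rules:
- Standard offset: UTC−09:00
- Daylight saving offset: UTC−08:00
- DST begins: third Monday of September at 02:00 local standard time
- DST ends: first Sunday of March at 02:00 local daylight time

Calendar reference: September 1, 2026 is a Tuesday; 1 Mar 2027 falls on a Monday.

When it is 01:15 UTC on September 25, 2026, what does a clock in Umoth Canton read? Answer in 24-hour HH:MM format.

1 September 2026 is a Tuesday, so the first Monday is September 7 and the third is September 21.
1 March 2027 is a Monday, so the first Sunday is March 7.
At the standard offset (UTC−09:00), 01:15 UTC − 9h = 16:15 Umoth Canton standard time (rolling into the previous day, 24 September 2026).
The standard-time date in Umoth Canton, September 24, 2026, lies within the daylight-saving period (21 September 2026 – 7 March 2027), so Umoth Canton is on daylight time, UTC−08:00.
01:15 UTC − 8h = 17:15 local (rolling into the previous day, 24 September 2026).

17:15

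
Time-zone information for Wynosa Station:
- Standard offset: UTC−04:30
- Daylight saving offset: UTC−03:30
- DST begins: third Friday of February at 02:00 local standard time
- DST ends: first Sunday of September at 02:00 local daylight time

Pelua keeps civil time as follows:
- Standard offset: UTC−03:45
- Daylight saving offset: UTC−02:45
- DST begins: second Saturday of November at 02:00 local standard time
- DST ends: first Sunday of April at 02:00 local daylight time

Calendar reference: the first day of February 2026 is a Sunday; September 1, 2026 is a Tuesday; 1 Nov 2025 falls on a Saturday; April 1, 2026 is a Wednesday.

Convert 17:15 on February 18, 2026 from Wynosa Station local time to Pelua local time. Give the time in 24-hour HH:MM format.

1 February 2026 is a Sunday, so the first Friday is February 6 and the third is February 20.
1 September 2026 is a Tuesday, so the first Sunday is September 6.
February 18, 2026 does not fall between 20 February and 6 September, so daylight saving is not in effect and Wynosa Station is at UTC−04:30.
17:15 Wynosa Station + 4h30m = 21:45 UTC.
1 November 2025 is a Saturday, so the first Saturday is November 1 and the second is November 8.
1 April 2026 is a Wednesday, so the first Sunday is April 5.
At the standard offset (UTC−03:45), 21:45 UTC − 3h45m = 18:00 Pelua standard time.
The standard-time date in Pelua, February 18, 2026, falls between 8 November 2025 and 5 April 2026, so daylight saving is in effect and Pelua is at UTC−02:45.
21:45 UTC − 2h45m = 19:00 Pelua.

19:00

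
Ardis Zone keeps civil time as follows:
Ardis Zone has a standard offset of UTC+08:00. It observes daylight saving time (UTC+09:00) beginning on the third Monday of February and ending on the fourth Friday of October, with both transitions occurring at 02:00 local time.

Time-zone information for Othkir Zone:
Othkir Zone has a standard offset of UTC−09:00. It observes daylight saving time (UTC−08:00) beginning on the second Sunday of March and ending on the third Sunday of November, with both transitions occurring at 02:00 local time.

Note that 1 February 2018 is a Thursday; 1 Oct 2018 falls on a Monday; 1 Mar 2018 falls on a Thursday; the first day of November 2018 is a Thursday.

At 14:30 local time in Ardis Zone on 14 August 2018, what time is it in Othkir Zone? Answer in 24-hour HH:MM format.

1 February 2018 is a Thursday, so the first Monday is February 5 and the third is February 19.
1 October 2018 is a Monday, so the first Friday is October 5 and the fourth is October 26.
14 August 2018 falls between 19 February and 26 October, so daylight saving is in effect and Ardis Zone is at UTC+09:00.
14:30 Ardis Zone − 9h = 05:30 UTC.
1 March 2018 is a Thursday, so the first Sunday is March 4 and the second is March 11.
1 November 2018 is a Thursday, so the first Sunday is November 4 and the third is November 18.
At the standard offset (UTC−09:00), 05:30 UTC − 9h = 20:30 Othkir Zone standard time (rolling into the previous day, 13 August 2018).
The standard-time date in Othkir Zone, 13 August 2018, lies within the daylight-saving period (11 March – 18 November), so Othkir Zone is on daylight time, UTC−08:00.
05:30 UTC − 8h = 21:30 Othkir Zone (rolling into the previous day, 13 August 2018).

21:30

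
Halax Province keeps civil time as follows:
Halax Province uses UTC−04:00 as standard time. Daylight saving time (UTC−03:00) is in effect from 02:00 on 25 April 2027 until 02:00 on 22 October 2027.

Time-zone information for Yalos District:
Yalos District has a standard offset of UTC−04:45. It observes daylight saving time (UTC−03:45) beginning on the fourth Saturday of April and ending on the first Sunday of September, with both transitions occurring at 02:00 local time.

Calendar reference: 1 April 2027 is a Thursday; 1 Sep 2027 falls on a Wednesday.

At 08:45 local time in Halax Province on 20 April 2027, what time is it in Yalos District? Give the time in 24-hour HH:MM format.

08:00

20 April 2027 does not fall between 25 April and 22 October, so daylight saving is not in effect and Halax Province is at UTC−04:00.
08:45 Halax Province + 4h = 12:45 UTC.
1 April 2027 is a Thursday, so the first Saturday is April 3 and the fourth is April 24.
1 September 2027 is a Wednesday, so the first Sunday is September 5.
At the standard offset (UTC−04:45), 12:45 UTC − 4h45m = 08:00 Yalos District standard time.
Daylight saving runs 24 April – 5 September; the standard-time date in Yalos District, 20 April 2027, is outside that window, so Yalos District is on standard time at UTC−04:45.
12:45 UTC − 4h45m = 08:00 Yalos District.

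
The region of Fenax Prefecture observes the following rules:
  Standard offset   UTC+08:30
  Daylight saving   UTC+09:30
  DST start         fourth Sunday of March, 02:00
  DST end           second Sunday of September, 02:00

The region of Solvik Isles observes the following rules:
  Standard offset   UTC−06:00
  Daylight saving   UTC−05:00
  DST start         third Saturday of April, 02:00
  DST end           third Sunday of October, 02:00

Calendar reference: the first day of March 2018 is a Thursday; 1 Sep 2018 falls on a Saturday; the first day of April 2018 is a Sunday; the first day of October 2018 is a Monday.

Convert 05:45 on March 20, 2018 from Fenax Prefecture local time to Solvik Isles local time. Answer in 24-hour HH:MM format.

15:15

1 March 2018 is a Thursday, so the first Sunday is March 4 and the fourth is March 25.
1 September 2018 is a Saturday, so the first Sunday is September 2 and the second is September 9.
March 20, 2018 does not fall between 25 March and 9 September, so daylight saving is not in effect and Fenax Prefecture is at UTC+08:30.
05:45 Fenax Prefecture − 8h30m = 21:15 UTC (rolling into the previous day, 19 March 2018).
1 April 2018 is a Sunday, so the first Saturday is April 7 and the third is April 21.
1 October 2018 is a Monday, so the first Sunday is October 7 and the third is October 21.
At the standard offset (UTC−06:00), 21:15 UTC − 6h = 15:15 Solvik Isles standard time.
Daylight saving runs 21 April – 21 October; the standard-time date in Solvik Isles, March 19, 2018, is outside that window, so Solvik Isles is on standard time at UTC−06:00.
21:15 UTC − 6h = 15:15 Solvik Isles.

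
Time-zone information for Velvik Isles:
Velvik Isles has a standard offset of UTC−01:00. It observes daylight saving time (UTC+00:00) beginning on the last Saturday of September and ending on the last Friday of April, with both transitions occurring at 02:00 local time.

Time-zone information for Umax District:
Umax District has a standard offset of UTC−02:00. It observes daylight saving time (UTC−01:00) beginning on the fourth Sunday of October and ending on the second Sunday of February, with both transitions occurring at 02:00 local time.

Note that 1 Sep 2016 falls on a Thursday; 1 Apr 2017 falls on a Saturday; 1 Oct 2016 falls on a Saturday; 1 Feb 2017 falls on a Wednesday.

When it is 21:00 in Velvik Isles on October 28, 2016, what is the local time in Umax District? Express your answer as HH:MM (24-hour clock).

20:00

1 September 2016 is a Thursday, so Saturdays fall on 3, 10, 17, 24; the last is September 24.
1 April 2017 is a Saturday, so Fridays fall on 7, 14, 21, 28; the last is April 28.
Daylight saving runs 24 September 2016 – 28 April 2017; October 28, 2016 is inside that window, so Velvik Isles is at UTC+00:00.
21:00 Velvik Isles − 0h = 21:00 UTC.
1 October 2016 is a Saturday, so the first Sunday is October 2 and the fourth is October 23.
1 February 2017 is a Wednesday, so the first Sunday is February 5 and the second is February 12.
At the standard offset (UTC−02:00), 21:00 UTC − 2h = 19:00 Umax District standard time.
The standard-time date in Umax District, October 28, 2016, falls between 23 October 2016 and 12 February 2017, so daylight saving is in effect and Umax District is at UTC−01:00.
21:00 UTC − 1h = 20:00 Umax District.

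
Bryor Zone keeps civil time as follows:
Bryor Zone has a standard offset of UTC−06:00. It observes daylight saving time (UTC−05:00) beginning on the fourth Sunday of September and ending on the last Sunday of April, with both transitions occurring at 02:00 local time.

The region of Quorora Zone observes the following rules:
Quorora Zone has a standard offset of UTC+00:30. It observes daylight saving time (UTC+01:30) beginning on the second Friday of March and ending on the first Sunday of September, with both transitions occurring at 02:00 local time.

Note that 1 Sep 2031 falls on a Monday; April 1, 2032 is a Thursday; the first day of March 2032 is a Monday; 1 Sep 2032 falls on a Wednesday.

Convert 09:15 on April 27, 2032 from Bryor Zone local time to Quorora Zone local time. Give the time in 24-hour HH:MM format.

16:45

1 September 2031 is a Monday, so the first Sunday is September 7 and the fourth is September 28.
1 April 2032 is a Thursday, so Sundays fall on 4, 11, 18, 25; the last is April 25.
April 27, 2032 is outside the daylight-saving period (28 September 2031 – 25 April 2032), so Bryor Zone is on standard time, UTC−06:00.
09:15 Bryor Zone + 6h = 15:15 UTC.
1 March 2032 is a Monday, so the first Friday is March 5 and the second is March 12.
1 September 2032 is a Wednesday, so the first Sunday is September 5.
At the standard offset (UTC+00:30), 15:15 UTC + 0h30m = 15:45 Quorora Zone standard time.
The standard-time date in Quorora Zone, April 27, 2032, falls between 12 March and 5 September, so daylight saving is in effect and Quorora Zone is at UTC+01:30.
15:15 UTC + 1h30m = 16:45 Quorora Zone.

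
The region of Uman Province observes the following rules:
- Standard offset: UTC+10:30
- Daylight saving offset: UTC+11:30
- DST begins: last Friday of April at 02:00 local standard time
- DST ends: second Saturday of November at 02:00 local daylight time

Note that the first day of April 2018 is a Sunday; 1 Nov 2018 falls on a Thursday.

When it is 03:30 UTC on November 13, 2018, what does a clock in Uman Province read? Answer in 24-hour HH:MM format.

1 April 2018 is a Sunday, so Fridays fall on 6, 13, 20, 27; the last is April 27.
1 November 2018 is a Thursday, so the first Saturday is November 3 and the second is November 10.
At the standard offset (UTC+10:30), 03:30 UTC + 10h30m = 14:00 Uman Province standard time.
Daylight saving runs 27 April – 10 November; the standard-time date in Uman Province, November 13, 2018, is outside that window, so Uman Province is on standard time at UTC+10:30.
03:30 UTC + 10h30m = 14:00 local.

14:00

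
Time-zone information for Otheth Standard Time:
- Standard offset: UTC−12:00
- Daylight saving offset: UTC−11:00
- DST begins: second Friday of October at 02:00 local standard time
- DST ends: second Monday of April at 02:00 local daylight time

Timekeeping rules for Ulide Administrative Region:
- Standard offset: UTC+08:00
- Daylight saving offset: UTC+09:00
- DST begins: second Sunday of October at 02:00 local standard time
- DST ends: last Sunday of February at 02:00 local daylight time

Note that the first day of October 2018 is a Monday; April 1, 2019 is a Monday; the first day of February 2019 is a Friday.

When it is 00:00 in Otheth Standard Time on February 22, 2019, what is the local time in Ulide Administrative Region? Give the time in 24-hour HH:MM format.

1 October 2018 is a Monday, so the first Friday is October 5 and the second is October 12.
1 April 2019 is a Monday, so the first Monday is April 1 and the second is April 8.
Daylight saving runs 12 October 2018 – 8 April 2019; February 22, 2019 is inside that window, so Otheth Standard Time is at UTC−11:00.
00:00 Otheth Standard Time + 11h = 11:00 UTC.
1 October 2018 is a Monday, so the first Sunday is October 7 and the second is October 14.
1 February 2019 is a Friday, so Sundays fall on 3, 10, 17, 24; the last is February 24.
At the standard offset (UTC+08:00), 11:00 UTC + 8h = 19:00 Ulide Administrative Region standard time.
The standard-time date in Ulide Administrative Region, February 22, 2019, falls between 14 October 2018 and 24 February 2019, so daylight saving is in effect and Ulide Administrative Region is at UTC+09:00.
11:00 UTC + 9h = 20:00 Ulide Administrative Region.

20:00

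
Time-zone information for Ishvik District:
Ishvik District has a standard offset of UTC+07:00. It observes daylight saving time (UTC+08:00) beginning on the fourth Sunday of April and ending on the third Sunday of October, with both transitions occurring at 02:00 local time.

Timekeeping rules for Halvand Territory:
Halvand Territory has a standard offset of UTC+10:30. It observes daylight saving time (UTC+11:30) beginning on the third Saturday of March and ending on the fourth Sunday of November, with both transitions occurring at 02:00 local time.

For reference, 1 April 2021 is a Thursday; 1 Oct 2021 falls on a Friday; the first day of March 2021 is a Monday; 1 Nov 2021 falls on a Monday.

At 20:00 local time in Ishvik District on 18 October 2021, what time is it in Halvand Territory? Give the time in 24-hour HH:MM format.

1 April 2021 is a Thursday, so the first Sunday is April 4 and the fourth is April 25.
1 October 2021 is a Friday, so the first Sunday is October 3 and the third is October 17.
18 October 2021 does not fall between 25 April and 17 October, so daylight saving is not in effect and Ishvik District is at UTC+07:00.
20:00 Ishvik District − 7h = 13:00 UTC.
1 March 2021 is a Monday, so the first Saturday is March 6 and the third is March 20.
1 November 2021 is a Monday, so the first Sunday is November 7 and the fourth is November 28.
At the standard offset (UTC+10:30), 13:00 UTC + 10h30m = 23:30 Halvand Territory standard time.
Daylight saving runs 20 March – 28 November; the standard-time date in Halvand Territory, 18 October 2021, is inside that window, so Halvand Territory is at UTC+11:30.
13:00 UTC + 11h30m = 00:30 Halvand Territory (rolling into the next day, 19 October 2021).

00:30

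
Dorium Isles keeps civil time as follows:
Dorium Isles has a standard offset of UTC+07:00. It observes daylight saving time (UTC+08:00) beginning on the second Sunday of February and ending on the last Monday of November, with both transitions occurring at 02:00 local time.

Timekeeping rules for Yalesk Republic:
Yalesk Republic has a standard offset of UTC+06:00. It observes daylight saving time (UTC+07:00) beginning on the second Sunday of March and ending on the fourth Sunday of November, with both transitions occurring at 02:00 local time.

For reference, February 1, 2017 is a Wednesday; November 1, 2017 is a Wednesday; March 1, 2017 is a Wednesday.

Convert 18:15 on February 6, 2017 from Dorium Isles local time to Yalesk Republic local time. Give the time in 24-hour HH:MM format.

17:15

1 February 2017 is a Wednesday, so the first Sunday is February 5 and the second is February 12.
1 November 2017 is a Wednesday, so Mondays fall on 6, 13, 20, 27; the last is November 27.
February 6, 2017 is outside the daylight-saving period (12 February – 27 November), so Dorium Isles is on standard time, UTC+07:00.
18:15 Dorium Isles − 7h = 11:15 UTC.
1 March 2017 is a Wednesday, so the first Sunday is March 5 and the second is March 12.
1 November 2017 is a Wednesday, so the first Sunday is November 5 and the fourth is November 26.
At the standard offset (UTC+06:00), 11:15 UTC + 6h = 17:15 Yalesk Republic standard time.
The standard-time date in Yalesk Republic, February 6, 2017, is outside the daylight-saving period (12 March – 26 November), so Yalesk Republic is on standard time, UTC+06:00.
11:15 UTC + 6h = 17:15 Yalesk Republic.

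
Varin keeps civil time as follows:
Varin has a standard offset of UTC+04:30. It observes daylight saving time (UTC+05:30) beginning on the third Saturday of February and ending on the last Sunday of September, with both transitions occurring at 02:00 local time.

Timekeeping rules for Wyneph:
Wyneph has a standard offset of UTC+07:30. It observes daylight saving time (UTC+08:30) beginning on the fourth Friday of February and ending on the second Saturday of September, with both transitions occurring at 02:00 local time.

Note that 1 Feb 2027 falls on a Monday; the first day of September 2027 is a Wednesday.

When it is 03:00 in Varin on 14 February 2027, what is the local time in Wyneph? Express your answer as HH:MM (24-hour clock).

06:00

1 February 2027 is a Monday, so the first Saturday is February 6 and the third is February 20.
1 September 2027 is a Wednesday, so Sundays fall on 5, 12, 19, 26; the last is September 26.
14 February 2027 does not fall between 20 February and 26 September, so daylight saving is not in effect and Varin is at UTC+04:30.
03:00 Varin − 4h30m = 22:30 UTC (rolling into the previous day, 13 February 2027).
1 February 2027 is a Monday, so the first Friday is February 5 and the fourth is February 26.
1 September 2027 is a Wednesday, so the first Saturday is September 4 and the second is September 11.
At the standard offset (UTC+07:30), 22:30 UTC + 7h30m = 06:00 Wyneph standard time (rolling into the next day, 14 February 2027).
Daylight saving runs 26 February – 11 September; the standard-time date in Wyneph, 14 February 2027, is outside that window, so Wyneph is on standard time at UTC+07:30.
22:30 UTC + 7h30m = 06:00 Wyneph (rolling into the next day, 14 February 2027).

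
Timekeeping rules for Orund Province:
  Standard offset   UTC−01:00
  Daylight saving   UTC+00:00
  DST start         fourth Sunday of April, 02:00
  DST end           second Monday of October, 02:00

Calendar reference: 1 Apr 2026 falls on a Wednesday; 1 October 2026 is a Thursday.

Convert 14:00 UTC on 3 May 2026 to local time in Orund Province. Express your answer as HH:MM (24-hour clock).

14:00

1 April 2026 is a Wednesday, so the first Sunday is April 5 and the fourth is April 26.
1 October 2026 is a Thursday, so the first Monday is October 5 and the second is October 12.
At the standard offset (UTC−01:00), 14:00 UTC − 1h = 13:00 Orund Province standard time.
The standard-time date in Orund Province, 3 May 2026, lies within the daylight-saving period (26 April – 12 October), so Orund Province is on daylight time, UTC+00:00.
14:00 UTC + 0h = 14:00 local.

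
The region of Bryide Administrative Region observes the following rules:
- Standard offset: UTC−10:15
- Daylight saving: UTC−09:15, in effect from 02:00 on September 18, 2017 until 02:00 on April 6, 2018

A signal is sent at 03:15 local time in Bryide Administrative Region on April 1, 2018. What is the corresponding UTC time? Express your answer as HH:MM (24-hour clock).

12:30

Daylight saving runs 18 September 2017 – 6 April 2018; April 1, 2018 is inside that window, so Bryide Administrative Region is at UTC−09:15.
03:15 local + 9h15m = 12:30 UTC.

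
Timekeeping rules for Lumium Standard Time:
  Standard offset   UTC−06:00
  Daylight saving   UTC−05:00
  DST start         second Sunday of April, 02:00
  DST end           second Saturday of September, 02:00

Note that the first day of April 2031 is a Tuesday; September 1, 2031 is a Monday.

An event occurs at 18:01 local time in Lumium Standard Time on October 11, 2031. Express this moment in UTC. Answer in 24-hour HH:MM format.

00:01

1 April 2031 is a Tuesday, so the first Sunday is April 6 and the second is April 13.
1 September 2031 is a Monday, so the first Saturday is September 6 and the second is September 13.
October 11, 2031 does not fall between 13 April and 13 September, so daylight saving is not in effect and Lumium Standard Time is at UTC−06:00.
18:01 local + 6h = 00:01 UTC (rolling into the next day, 12 October 2031).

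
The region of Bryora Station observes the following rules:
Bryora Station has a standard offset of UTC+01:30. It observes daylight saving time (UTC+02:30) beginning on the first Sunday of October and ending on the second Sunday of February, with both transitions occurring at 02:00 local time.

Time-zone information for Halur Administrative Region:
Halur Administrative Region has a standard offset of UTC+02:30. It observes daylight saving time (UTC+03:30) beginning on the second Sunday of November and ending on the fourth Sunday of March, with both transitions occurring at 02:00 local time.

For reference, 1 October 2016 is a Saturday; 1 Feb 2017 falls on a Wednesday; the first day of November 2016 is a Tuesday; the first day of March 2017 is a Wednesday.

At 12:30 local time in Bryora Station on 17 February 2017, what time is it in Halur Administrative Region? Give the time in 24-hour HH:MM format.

1 October 2016 is a Saturday, so the first Sunday is October 2.
1 February 2017 is a Wednesday, so the first Sunday is February 5 and the second is February 12.
Daylight saving runs 2 October 2016 – 12 February 2017; 17 February 2017 is outside that window, so Bryora Station is on standard time at UTC+01:30.
12:30 Bryora Station − 1h30m = 11:00 UTC.
1 November 2016 is a Tuesday, so the first Sunday is November 6 and the second is November 13.
1 March 2017 is a Wednesday, so the first Sunday is March 5 and the fourth is March 26.
At the standard offset (UTC+02:30), 11:00 UTC + 2h30m = 13:30 Halur Administrative Region standard time.
The standard-time date in Halur Administrative Region, 17 February 2017, lies within the daylight-saving period (13 November 2016 – 26 March 2017), so Halur Administrative Region is on daylight time, UTC+03:30.
11:00 UTC + 3h30m = 14:30 Halur Administrative Region.

14:30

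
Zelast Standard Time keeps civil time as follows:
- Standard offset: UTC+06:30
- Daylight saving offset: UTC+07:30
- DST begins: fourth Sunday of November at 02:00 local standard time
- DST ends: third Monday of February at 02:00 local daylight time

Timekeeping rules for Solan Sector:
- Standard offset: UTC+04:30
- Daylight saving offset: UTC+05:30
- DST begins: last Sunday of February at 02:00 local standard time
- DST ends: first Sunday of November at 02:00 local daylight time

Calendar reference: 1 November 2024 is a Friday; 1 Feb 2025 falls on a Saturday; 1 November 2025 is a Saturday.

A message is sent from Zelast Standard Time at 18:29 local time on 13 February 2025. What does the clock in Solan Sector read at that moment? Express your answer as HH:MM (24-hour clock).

15:29

1 November 2024 is a Friday, so the first Sunday is November 3 and the fourth is November 24.
1 February 2025 is a Saturday, so the first Monday is February 3 and the third is February 17.
Daylight saving runs 24 November 2024 – 17 February 2025; 13 February 2025 is inside that window, so Zelast Standard Time is at UTC+07:30.
18:29 Zelast Standard Time − 7h30m = 10:59 UTC.
1 February 2025 is a Saturday, so Sundays fall on 2, 9, 16, 23; the last is February 23.
1 November 2025 is a Saturday, so the first Sunday is November 2.
At the standard offset (UTC+04:30), 10:59 UTC + 4h30m = 15:29 Solan Sector standard time.
Daylight saving runs 23 February – 2 November; the standard-time date in Solan Sector, 13 February 2025, is outside that window, so Solan Sector is on standard time at UTC+04:30.
10:59 UTC + 4h30m = 15:29 Solan Sector.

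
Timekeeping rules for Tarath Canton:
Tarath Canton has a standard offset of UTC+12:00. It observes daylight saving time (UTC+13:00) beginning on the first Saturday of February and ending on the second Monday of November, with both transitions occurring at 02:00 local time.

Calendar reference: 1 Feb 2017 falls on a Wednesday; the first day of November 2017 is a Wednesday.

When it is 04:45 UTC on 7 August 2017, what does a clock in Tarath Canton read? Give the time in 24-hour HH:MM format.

1 February 2017 is a Wednesday, so the first Saturday is February 4.
1 November 2017 is a Wednesday, so the first Monday is November 6 and the second is November 13.
At the standard offset (UTC+12:00), 04:45 UTC + 12h = 16:45 Tarath Canton standard time.
Daylight saving runs 4 February – 13 November; the standard-time date in Tarath Canton, 7 August 2017, is inside that window, so Tarath Canton is at UTC+13:00.
04:45 UTC + 13h = 17:45 local.

17:45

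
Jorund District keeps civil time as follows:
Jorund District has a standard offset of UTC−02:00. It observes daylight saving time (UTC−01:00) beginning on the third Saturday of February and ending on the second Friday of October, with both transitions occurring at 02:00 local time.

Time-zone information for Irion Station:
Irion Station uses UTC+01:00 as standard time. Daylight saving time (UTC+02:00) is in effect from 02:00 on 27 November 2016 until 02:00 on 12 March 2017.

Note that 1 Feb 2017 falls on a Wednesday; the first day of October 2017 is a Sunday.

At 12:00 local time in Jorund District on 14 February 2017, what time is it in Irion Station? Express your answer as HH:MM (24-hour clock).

1 February 2017 is a Wednesday, so the first Saturday is February 4 and the third is February 18.
1 October 2017 is a Sunday, so the first Friday is October 6 and the second is October 13.
14 February 2017 is outside the daylight-saving period (18 February – 13 October), so Jorund District is on standard time, UTC−02:00.
12:00 Jorund District + 2h = 14:00 UTC.
At the standard offset (UTC+01:00), 14:00 UTC + 1h = 15:00 Irion Station standard time.
The standard-time date in Irion Station, 14 February 2017, falls between 27 November 2016 and 12 March 2017, so daylight saving is in effect and Irion Station is at UTC+02:00.
14:00 UTC + 2h = 16:00 Irion Station.

16:00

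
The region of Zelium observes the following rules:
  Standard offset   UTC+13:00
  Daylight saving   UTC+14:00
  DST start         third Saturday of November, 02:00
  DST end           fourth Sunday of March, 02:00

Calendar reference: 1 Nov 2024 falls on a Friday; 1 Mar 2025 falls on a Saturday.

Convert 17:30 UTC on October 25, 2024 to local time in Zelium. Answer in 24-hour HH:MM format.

1 November 2024 is a Friday, so the first Saturday is November 2 and the third is November 16.
1 March 2025 is a Saturday, so the first Sunday is March 2 and the fourth is March 23.
At the standard offset (UTC+13:00), 17:30 UTC + 13h = 06:30 Zelium standard time (rolling into the next day, 26 October 2024).
The standard-time date in Zelium, October 26, 2024, does not fall between 16 November 2024 and 23 March 2025, so daylight saving is not in effect and Zelium is at UTC+13:00.
17:30 UTC + 13h = 06:30 local (rolling into the next day, 26 October 2024).

06:30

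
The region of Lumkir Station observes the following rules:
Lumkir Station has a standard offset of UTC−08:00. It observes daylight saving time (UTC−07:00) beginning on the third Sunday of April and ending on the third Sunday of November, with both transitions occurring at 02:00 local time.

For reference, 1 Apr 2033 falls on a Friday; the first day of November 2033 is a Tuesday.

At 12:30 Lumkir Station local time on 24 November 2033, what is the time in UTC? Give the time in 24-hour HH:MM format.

1 April 2033 is a Friday, so the first Sunday is April 3 and the third is April 17.
1 November 2033 is a Tuesday, so the first Sunday is November 6 and the third is November 20.
Daylight saving runs 17 April – 20 November; 24 November 2033 is outside that window, so Lumkir Station is on standard time at UTC−08:00.
12:30 local + 8h = 20:30 UTC.

20:30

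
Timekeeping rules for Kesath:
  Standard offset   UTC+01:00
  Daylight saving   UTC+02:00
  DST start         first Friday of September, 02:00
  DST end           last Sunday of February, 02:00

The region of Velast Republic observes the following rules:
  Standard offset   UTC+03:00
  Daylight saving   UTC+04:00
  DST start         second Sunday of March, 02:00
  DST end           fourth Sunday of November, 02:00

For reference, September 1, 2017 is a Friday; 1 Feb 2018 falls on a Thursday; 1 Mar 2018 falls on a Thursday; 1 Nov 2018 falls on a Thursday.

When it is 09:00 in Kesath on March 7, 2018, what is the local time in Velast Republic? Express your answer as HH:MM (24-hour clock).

1 September 2017 is a Friday, so the first Friday is September 1.
1 February 2018 is a Thursday, so Sundays fall on 4, 11, 18, 25; the last is February 25.
March 7, 2018 is outside the daylight-saving period (1 September 2017 – 25 February 2018), so Kesath is on standard time, UTC+01:00.
09:00 Kesath − 1h = 08:00 UTC.
1 March 2018 is a Thursday, so the first Sunday is March 4 and the second is March 11.
1 November 2018 is a Thursday, so the first Sunday is November 4 and the fourth is November 25.
At the standard offset (UTC+03:00), 08:00 UTC + 3h = 11:00 Velast Republic standard time.
Daylight saving runs 11 March – 25 November; the standard-time date in Velast Republic, March 7, 2018, is outside that window, so Velast Republic is on standard time at UTC+03:00.
08:00 UTC + 3h = 11:00 Velast Republic.

11:00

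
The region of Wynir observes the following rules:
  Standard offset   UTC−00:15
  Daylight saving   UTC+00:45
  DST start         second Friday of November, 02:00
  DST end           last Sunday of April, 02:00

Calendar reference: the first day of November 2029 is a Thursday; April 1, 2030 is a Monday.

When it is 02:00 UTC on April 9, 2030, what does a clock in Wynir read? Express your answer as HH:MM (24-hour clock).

02:45

1 November 2029 is a Thursday, so the first Friday is November 2 and the second is November 9.
1 April 2030 is a Monday, so Sundays fall on 7, 14, 21, 28; the last is April 28.
At the standard offset (UTC−00:15), 02:00 UTC − 0h15m = 01:45 Wynir standard time.
Daylight saving runs 9 November 2029 – 28 April 2030; the standard-time date in Wynir, April 9, 2030, is inside that window, so Wynir is at UTC+00:45.
02:00 UTC + 0h45m = 02:45 local.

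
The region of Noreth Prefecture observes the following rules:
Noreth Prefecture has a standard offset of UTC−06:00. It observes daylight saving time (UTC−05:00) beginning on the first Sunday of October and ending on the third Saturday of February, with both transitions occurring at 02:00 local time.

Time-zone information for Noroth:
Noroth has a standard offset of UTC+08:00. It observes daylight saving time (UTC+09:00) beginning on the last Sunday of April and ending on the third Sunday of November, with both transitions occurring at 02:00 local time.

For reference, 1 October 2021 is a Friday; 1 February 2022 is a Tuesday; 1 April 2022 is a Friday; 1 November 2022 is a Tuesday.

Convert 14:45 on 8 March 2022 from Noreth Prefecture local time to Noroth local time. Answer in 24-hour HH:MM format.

1 October 2021 is a Friday, so the first Sunday is October 3.
1 February 2022 is a Tuesday, so the first Saturday is February 5 and the third is February 19.
8 March 2022 does not fall between 3 October 2021 and 19 February 2022, so daylight saving is not in effect and Noreth Prefecture is at UTC−06:00.
14:45 Noreth Prefecture + 6h = 20:45 UTC.
1 April 2022 is a Friday, so Sundays fall on 3, 10, 17, 24; the last is April 24.
1 November 2022 is a Tuesday, so the first Sunday is November 6 and the third is November 20.
At the standard offset (UTC+08:00), 20:45 UTC + 8h = 04:45 Noroth standard time (rolling into the next day, 9 March 2022).
The standard-time date in Noroth, 9 March 2022, is outside the daylight-saving period (24 April – 20 November), so Noroth is on standard time, UTC+08:00.
20:45 UTC + 8h = 04:45 Noroth (rolling into the next day, 9 March 2022).

04:45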